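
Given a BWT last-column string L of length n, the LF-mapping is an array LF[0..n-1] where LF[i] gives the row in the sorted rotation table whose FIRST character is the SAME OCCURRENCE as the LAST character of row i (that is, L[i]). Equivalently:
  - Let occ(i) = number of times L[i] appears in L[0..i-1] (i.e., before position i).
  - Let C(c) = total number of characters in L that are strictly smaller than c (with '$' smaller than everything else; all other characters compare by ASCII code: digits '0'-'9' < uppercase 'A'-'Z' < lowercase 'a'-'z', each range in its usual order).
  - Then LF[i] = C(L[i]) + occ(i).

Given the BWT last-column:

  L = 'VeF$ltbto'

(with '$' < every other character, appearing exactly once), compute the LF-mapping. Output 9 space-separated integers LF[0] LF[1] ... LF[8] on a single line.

Char counts: '$':1, 'F':1, 'V':1, 'b':1, 'e':1, 'l':1, 'o':1, 't':2
C (first-col start): C('$')=0, C('F')=1, C('V')=2, C('b')=3, C('e')=4, C('l')=5, C('o')=6, C('t')=7
L[0]='V': occ=0, LF[0]=C('V')+0=2+0=2
L[1]='e': occ=0, LF[1]=C('e')+0=4+0=4
L[2]='F': occ=0, LF[2]=C('F')+0=1+0=1
L[3]='$': occ=0, LF[3]=C('$')+0=0+0=0
L[4]='l': occ=0, LF[4]=C('l')+0=5+0=5
L[5]='t': occ=0, LF[5]=C('t')+0=7+0=7
L[6]='b': occ=0, LF[6]=C('b')+0=3+0=3
L[7]='t': occ=1, LF[7]=C('t')+1=7+1=8
L[8]='o': occ=0, LF[8]=C('o')+0=6+0=6

Answer: 2 4 1 0 5 7 3 8 6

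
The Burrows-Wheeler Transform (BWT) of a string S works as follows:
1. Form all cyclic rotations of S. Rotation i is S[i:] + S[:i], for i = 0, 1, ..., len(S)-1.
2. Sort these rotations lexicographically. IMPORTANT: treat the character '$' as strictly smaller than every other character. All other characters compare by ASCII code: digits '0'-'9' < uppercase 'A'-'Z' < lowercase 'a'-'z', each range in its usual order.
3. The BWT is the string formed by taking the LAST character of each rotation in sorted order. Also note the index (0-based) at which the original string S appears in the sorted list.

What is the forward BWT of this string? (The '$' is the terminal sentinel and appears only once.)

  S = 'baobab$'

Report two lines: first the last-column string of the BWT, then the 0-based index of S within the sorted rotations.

Answer: bbbao$a
5

Derivation:
All 7 rotations (rotation i = S[i:]+S[:i]):
  rot[0] = baobab$
  rot[1] = aobab$b
  rot[2] = obab$ba
  rot[3] = bab$bao
  rot[4] = ab$baob
  rot[5] = b$baoba
  rot[6] = $baobab
Sorted (with $ < everything):
  sorted[0] = $baobab  (last char: 'b')
  sorted[1] = ab$baob  (last char: 'b')
  sorted[2] = aobab$b  (last char: 'b')
  sorted[3] = b$baoba  (last char: 'a')
  sorted[4] = bab$bao  (last char: 'o')
  sorted[5] = baobab$  (last char: '$')
  sorted[6] = obab$ba  (last char: 'a')
Last column: bbbao$a
Original string S is at sorted index 5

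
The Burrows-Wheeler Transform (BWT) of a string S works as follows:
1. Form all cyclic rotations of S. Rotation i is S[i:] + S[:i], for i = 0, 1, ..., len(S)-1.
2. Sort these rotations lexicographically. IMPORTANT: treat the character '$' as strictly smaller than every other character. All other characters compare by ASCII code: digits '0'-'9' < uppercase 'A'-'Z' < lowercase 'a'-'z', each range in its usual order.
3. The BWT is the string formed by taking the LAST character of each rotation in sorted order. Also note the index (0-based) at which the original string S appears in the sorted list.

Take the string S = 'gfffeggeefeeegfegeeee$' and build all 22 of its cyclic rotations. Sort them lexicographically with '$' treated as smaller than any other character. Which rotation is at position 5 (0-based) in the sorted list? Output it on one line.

Answer: eeegfegeeee$gfffeggeef

Derivation:
All 22 rotations (rotation i = S[i:]+S[:i]):
  rot[0] = gfffeggeefeeegfegeeee$
  rot[1] = fffeggeefeeegfegeeee$g
  rot[2] = ffeggeefeeegfegeeee$gf
  rot[3] = feggeefeeegfegeeee$gff
  rot[4] = eggeefeeegfegeeee$gfff
  rot[5] = ggeefeeegfegeeee$gfffe
  rot[6] = geefeeegfegeeee$gfffeg
  rot[7] = eefeeegfegeeee$gfffegg
  rot[8] = efeeegfegeeee$gfffegge
  rot[9] = feeegfegeeee$gfffeggee
  rot[10] = eeegfegeeee$gfffeggeef
  rot[11] = eegfegeeee$gfffeggeefe
  rot[12] = egfegeeee$gfffeggeefee
  rot[13] = gfegeeee$gfffeggeefeee
  rot[14] = fegeeee$gfffeggeefeeeg
  rot[15] = egeeee$gfffeggeefeeegf
  rot[16] = geeee$gfffeggeefeeegfe
  rot[17] = eeee$gfffeggeefeeegfeg
  rot[18] = eee$gfffeggeefeeegfege
  rot[19] = ee$gfffeggeefeeegfegee
  rot[20] = e$gfffeggeefeeegfegeee
  rot[21] = $gfffeggeefeeegfegeeee
Sorted (with $ < everything):
  sorted[0] = $gfffeggeefeeegfegeeee
  sorted[1] = e$gfffeggeefeeegfegeee
  sorted[2] = ee$gfffeggeefeeegfegee
  sorted[3] = eee$gfffeggeefeeegfege
  sorted[4] = eeee$gfffeggeefeeegfeg
  sorted[5] = eeegfegeeee$gfffeggeef
  sorted[6] = eefeeegfegeeee$gfffegg
  sorted[7] = eegfegeeee$gfffeggeefe
  sorted[8] = efeeegfegeeee$gfffegge
  sorted[9] = egeeee$gfffeggeefeeegf
  sorted[10] = egfegeeee$gfffeggeefee
  sorted[11] = eggeefeeegfegeeee$gfff
  sorted[12] = feeegfegeeee$gfffeggee
  sorted[13] = fegeeee$gfffeggeefeeeg
  sorted[14] = feggeefeeegfegeeee$gff
  sorted[15] = ffeggeefeeegfegeeee$gf
  sorted[16] = fffeggeefeeegfegeeee$g
  sorted[17] = geeee$gfffeggeefeeegfe
  sorted[18] = geefeeegfegeeee$gfffeg
  sorted[19] = gfegeeee$gfffeggeefeee
  sorted[20] = gfffeggeefeeegfegeeee$
  sorted[21] = ggeefeeegfegeeee$gfffe
sorted[5] = eeegfegeeee$gfffeggeef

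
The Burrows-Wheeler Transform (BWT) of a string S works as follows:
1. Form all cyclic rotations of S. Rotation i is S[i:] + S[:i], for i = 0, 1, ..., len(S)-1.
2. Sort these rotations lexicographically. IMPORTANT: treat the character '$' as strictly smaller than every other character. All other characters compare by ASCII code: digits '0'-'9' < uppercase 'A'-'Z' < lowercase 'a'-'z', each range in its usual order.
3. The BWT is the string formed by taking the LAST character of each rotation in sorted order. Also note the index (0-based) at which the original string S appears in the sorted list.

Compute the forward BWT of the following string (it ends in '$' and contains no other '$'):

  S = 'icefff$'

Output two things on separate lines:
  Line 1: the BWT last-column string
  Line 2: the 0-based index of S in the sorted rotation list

Answer: ficffe$
6

Derivation:
All 7 rotations (rotation i = S[i:]+S[:i]):
  rot[0] = icefff$
  rot[1] = cefff$i
  rot[2] = efff$ic
  rot[3] = fff$ice
  rot[4] = ff$icef
  rot[5] = f$iceff
  rot[6] = $icefff
Sorted (with $ < everything):
  sorted[0] = $icefff  (last char: 'f')
  sorted[1] = cefff$i  (last char: 'i')
  sorted[2] = efff$ic  (last char: 'c')
  sorted[3] = f$iceff  (last char: 'f')
  sorted[4] = ff$icef  (last char: 'f')
  sorted[5] = fff$ice  (last char: 'e')
  sorted[6] = icefff$  (last char: '$')
Last column: ficffe$
Original string S is at sorted index 6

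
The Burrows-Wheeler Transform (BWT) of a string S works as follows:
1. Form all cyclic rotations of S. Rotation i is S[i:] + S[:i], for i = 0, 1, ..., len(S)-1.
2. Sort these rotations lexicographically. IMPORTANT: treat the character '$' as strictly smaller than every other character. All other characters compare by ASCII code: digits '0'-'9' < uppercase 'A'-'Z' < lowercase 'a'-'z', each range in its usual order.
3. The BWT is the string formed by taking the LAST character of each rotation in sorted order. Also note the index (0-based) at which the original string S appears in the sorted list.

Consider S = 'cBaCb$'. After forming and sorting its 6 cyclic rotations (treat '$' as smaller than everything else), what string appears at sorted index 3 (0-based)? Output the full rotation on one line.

All 6 rotations (rotation i = S[i:]+S[:i]):
  rot[0] = cBaCb$
  rot[1] = BaCb$c
  rot[2] = aCb$cB
  rot[3] = Cb$cBa
  rot[4] = b$cBaC
  rot[5] = $cBaCb
Sorted (with $ < everything):
  sorted[0] = $cBaCb
  sorted[1] = BaCb$c
  sorted[2] = Cb$cBa
  sorted[3] = aCb$cB
  sorted[4] = b$cBaC
  sorted[5] = cBaCb$
sorted[3] = aCb$cB

Answer: aCb$cB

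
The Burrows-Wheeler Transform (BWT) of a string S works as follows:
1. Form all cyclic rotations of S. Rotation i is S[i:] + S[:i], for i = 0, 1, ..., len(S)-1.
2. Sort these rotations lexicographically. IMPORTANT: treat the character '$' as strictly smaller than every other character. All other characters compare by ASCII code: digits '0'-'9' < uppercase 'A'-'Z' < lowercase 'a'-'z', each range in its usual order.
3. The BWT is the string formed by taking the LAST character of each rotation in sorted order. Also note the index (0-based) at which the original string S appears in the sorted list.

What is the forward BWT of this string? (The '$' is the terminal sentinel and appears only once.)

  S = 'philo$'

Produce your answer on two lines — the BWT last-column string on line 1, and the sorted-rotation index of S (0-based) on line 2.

Answer: ophil$
5

Derivation:
All 6 rotations (rotation i = S[i:]+S[:i]):
  rot[0] = philo$
  rot[1] = hilo$p
  rot[2] = ilo$ph
  rot[3] = lo$phi
  rot[4] = o$phil
  rot[5] = $philo
Sorted (with $ < everything):
  sorted[0] = $philo  (last char: 'o')
  sorted[1] = hilo$p  (last char: 'p')
  sorted[2] = ilo$ph  (last char: 'h')
  sorted[3] = lo$phi  (last char: 'i')
  sorted[4] = o$phil  (last char: 'l')
  sorted[5] = philo$  (last char: '$')
Last column: ophil$
Original string S is at sorted index 5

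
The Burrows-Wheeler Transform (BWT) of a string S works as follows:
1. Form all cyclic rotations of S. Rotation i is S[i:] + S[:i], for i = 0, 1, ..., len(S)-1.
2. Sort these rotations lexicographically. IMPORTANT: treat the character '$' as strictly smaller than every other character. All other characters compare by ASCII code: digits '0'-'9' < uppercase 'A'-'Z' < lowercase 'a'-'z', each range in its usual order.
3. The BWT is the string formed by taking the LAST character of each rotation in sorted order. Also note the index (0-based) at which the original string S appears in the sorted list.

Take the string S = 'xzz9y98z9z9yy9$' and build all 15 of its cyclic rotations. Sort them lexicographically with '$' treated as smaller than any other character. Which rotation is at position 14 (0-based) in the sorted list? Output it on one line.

All 15 rotations (rotation i = S[i:]+S[:i]):
  rot[0] = xzz9y98z9z9yy9$
  rot[1] = zz9y98z9z9yy9$x
  rot[2] = z9y98z9z9yy9$xz
  rot[3] = 9y98z9z9yy9$xzz
  rot[4] = y98z9z9yy9$xzz9
  rot[5] = 98z9z9yy9$xzz9y
  rot[6] = 8z9z9yy9$xzz9y9
  rot[7] = z9z9yy9$xzz9y98
  rot[8] = 9z9yy9$xzz9y98z
  rot[9] = z9yy9$xzz9y98z9
  rot[10] = 9yy9$xzz9y98z9z
  rot[11] = yy9$xzz9y98z9z9
  rot[12] = y9$xzz9y98z9z9y
  rot[13] = 9$xzz9y98z9z9yy
  rot[14] = $xzz9y98z9z9yy9
Sorted (with $ < everything):
  sorted[0] = $xzz9y98z9z9yy9
  sorted[1] = 8z9z9yy9$xzz9y9
  sorted[2] = 9$xzz9y98z9z9yy
  sorted[3] = 98z9z9yy9$xzz9y
  sorted[4] = 9y98z9z9yy9$xzz
  sorted[5] = 9yy9$xzz9y98z9z
  sorted[6] = 9z9yy9$xzz9y98z
  sorted[7] = xzz9y98z9z9yy9$
  sorted[8] = y9$xzz9y98z9z9y
  sorted[9] = y98z9z9yy9$xzz9
  sorted[10] = yy9$xzz9y98z9z9
  sorted[11] = z9y98z9z9yy9$xz
  sorted[12] = z9yy9$xzz9y98z9
  sorted[13] = z9z9yy9$xzz9y98
  sorted[14] = zz9y98z9z9yy9$x
sorted[14] = zz9y98z9z9yy9$x

Answer: zz9y98z9z9yy9$x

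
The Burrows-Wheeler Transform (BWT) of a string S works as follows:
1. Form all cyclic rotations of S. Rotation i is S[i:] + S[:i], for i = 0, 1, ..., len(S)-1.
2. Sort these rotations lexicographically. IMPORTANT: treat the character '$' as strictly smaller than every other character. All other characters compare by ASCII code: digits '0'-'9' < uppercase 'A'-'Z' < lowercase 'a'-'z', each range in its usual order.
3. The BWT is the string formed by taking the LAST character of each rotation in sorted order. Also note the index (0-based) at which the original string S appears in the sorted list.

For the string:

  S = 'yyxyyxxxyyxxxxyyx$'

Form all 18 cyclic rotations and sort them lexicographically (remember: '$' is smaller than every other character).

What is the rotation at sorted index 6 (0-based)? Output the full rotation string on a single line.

Answer: xxyyxxxxyyx$yyxyyx

Derivation:
All 18 rotations (rotation i = S[i:]+S[:i]):
  rot[0] = yyxyyxxxyyxxxxyyx$
  rot[1] = yxyyxxxyyxxxxyyx$y
  rot[2] = xyyxxxyyxxxxyyx$yy
  rot[3] = yyxxxyyxxxxyyx$yyx
  rot[4] = yxxxyyxxxxyyx$yyxy
  rot[5] = xxxyyxxxxyyx$yyxyy
  rot[6] = xxyyxxxxyyx$yyxyyx
  rot[7] = xyyxxxxyyx$yyxyyxx
  rot[8] = yyxxxxyyx$yyxyyxxx
  rot[9] = yxxxxyyx$yyxyyxxxy
  rot[10] = xxxxyyx$yyxyyxxxyy
  rot[11] = xxxyyx$yyxyyxxxyyx
  rot[12] = xxyyx$yyxyyxxxyyxx
  rot[13] = xyyx$yyxyyxxxyyxxx
  rot[14] = yyx$yyxyyxxxyyxxxx
  rot[15] = yx$yyxyyxxxyyxxxxy
  rot[16] = x$yyxyyxxxyyxxxxyy
  rot[17] = $yyxyyxxxyyxxxxyyx
Sorted (with $ < everything):
  sorted[0] = $yyxyyxxxyyxxxxyyx
  sorted[1] = x$yyxyyxxxyyxxxxyy
  sorted[2] = xxxxyyx$yyxyyxxxyy
  sorted[3] = xxxyyx$yyxyyxxxyyx
  sorted[4] = xxxyyxxxxyyx$yyxyy
  sorted[5] = xxyyx$yyxyyxxxyyxx
  sorted[6] = xxyyxxxxyyx$yyxyyx
  sorted[7] = xyyx$yyxyyxxxyyxxx
  sorted[8] = xyyxxxxyyx$yyxyyxx
  sorted[9] = xyyxxxyyxxxxyyx$yy
  sorted[10] = yx$yyxyyxxxyyxxxxy
  sorted[11] = yxxxxyyx$yyxyyxxxy
  sorted[12] = yxxxyyxxxxyyx$yyxy
  sorted[13] = yxyyxxxyyxxxxyyx$y
  sorted[14] = yyx$yyxyyxxxyyxxxx
  sorted[15] = yyxxxxyyx$yyxyyxxx
  sorted[16] = yyxxxyyxxxxyyx$yyx
  sorted[17] = yyxyyxxxyyxxxxyyx$
sorted[6] = xxyyxxxxyyx$yyxyyx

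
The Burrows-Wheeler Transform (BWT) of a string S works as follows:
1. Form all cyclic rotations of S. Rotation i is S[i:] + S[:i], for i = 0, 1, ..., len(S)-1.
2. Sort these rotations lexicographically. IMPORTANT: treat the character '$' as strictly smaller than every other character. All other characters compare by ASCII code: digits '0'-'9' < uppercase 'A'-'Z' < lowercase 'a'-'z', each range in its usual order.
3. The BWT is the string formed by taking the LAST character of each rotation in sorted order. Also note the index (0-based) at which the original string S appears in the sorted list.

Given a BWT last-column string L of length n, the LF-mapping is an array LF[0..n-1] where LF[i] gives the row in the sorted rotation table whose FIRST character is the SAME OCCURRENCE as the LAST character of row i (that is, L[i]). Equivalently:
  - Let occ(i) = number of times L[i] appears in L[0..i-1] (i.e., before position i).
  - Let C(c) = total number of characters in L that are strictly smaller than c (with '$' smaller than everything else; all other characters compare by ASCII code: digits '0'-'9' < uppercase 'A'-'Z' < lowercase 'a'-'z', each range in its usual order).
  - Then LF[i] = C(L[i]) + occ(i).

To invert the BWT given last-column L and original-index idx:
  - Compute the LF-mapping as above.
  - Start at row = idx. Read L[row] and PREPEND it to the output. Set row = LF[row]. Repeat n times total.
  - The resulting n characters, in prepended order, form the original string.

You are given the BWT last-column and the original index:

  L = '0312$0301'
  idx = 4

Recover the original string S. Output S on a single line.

Answer: 10132030$

Derivation:
LF mapping: 1 7 4 6 0 2 8 3 5
Walk LF starting at row 4, prepending L[row]:
  step 1: row=4, L[4]='$', prepend. Next row=LF[4]=0
  step 2: row=0, L[0]='0', prepend. Next row=LF[0]=1
  step 3: row=1, L[1]='3', prepend. Next row=LF[1]=7
  step 4: row=7, L[7]='0', prepend. Next row=LF[7]=3
  step 5: row=3, L[3]='2', prepend. Next row=LF[3]=6
  step 6: row=6, L[6]='3', prepend. Next row=LF[6]=8
  step 7: row=8, L[8]='1', prepend. Next row=LF[8]=5
  step 8: row=5, L[5]='0', prepend. Next row=LF[5]=2
  step 9: row=2, L[2]='1', prepend. Next row=LF[2]=4
Reversed output: 10132030$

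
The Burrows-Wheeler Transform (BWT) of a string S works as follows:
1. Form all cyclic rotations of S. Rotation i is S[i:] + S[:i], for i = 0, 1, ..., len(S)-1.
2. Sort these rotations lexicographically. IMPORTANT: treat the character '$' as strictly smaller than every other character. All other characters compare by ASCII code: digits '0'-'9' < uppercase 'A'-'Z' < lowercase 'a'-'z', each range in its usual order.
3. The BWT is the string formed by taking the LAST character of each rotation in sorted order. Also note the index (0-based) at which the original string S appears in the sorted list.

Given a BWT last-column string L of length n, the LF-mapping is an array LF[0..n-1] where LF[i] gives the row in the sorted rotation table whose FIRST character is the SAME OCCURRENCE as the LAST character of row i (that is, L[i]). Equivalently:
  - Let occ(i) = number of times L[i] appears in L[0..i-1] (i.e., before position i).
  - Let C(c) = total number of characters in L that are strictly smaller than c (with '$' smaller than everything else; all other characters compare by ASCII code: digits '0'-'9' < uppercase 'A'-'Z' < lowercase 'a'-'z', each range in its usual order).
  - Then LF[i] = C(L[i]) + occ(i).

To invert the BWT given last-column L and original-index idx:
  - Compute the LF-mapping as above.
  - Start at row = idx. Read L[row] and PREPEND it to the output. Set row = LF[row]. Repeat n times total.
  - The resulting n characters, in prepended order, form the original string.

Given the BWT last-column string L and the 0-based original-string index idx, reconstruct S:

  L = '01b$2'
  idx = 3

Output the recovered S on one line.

Answer: 2b10$

Derivation:
LF mapping: 1 2 4 0 3
Walk LF starting at row 3, prepending L[row]:
  step 1: row=3, L[3]='$', prepend. Next row=LF[3]=0
  step 2: row=0, L[0]='0', prepend. Next row=LF[0]=1
  step 3: row=1, L[1]='1', prepend. Next row=LF[1]=2
  step 4: row=2, L[2]='b', prepend. Next row=LF[2]=4
  step 5: row=4, L[4]='2', prepend. Next row=LF[4]=3
Reversed output: 2b10$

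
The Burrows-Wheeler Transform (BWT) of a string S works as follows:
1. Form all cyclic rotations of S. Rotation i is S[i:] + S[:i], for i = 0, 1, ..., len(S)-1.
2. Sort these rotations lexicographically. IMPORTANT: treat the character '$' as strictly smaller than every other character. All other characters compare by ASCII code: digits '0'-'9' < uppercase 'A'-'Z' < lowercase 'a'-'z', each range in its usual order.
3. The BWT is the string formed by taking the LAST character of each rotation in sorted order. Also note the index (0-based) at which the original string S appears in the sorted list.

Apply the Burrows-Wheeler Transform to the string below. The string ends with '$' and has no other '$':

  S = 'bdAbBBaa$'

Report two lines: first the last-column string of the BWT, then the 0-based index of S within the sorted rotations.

All 9 rotations (rotation i = S[i:]+S[:i]):
  rot[0] = bdAbBBaa$
  rot[1] = dAbBBaa$b
  rot[2] = AbBBaa$bd
  rot[3] = bBBaa$bdA
  rot[4] = BBaa$bdAb
  rot[5] = Baa$bdAbB
  rot[6] = aa$bdAbBB
  rot[7] = a$bdAbBBa
  rot[8] = $bdAbBBaa
Sorted (with $ < everything):
  sorted[0] = $bdAbBBaa  (last char: 'a')
  sorted[1] = AbBBaa$bd  (last char: 'd')
  sorted[2] = BBaa$bdAb  (last char: 'b')
  sorted[3] = Baa$bdAbB  (last char: 'B')
  sorted[4] = a$bdAbBBa  (last char: 'a')
  sorted[5] = aa$bdAbBB  (last char: 'B')
  sorted[6] = bBBaa$bdA  (last char: 'A')
  sorted[7] = bdAbBBaa$  (last char: '$')
  sorted[8] = dAbBBaa$b  (last char: 'b')
Last column: adbBaBA$b
Original string S is at sorted index 7

Answer: adbBaBA$b
7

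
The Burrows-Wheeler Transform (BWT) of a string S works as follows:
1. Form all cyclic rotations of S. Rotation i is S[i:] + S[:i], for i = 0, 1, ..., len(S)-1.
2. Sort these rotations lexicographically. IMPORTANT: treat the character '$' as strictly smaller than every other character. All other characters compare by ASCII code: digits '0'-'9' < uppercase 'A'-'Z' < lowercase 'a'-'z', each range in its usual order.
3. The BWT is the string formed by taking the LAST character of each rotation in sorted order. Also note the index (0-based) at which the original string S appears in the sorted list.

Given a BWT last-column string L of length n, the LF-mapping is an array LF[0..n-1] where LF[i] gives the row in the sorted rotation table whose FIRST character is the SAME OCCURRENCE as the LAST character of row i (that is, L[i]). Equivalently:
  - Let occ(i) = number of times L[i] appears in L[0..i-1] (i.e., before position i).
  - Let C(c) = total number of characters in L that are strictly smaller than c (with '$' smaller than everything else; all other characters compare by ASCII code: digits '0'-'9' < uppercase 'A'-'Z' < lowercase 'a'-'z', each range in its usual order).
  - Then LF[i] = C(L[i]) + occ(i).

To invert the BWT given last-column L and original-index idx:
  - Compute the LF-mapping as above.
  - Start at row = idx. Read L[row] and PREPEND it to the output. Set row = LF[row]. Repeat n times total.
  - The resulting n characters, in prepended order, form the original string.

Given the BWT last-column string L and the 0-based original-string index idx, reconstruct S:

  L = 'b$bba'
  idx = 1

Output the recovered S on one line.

Answer: abbb$

Derivation:
LF mapping: 2 0 3 4 1
Walk LF starting at row 1, prepending L[row]:
  step 1: row=1, L[1]='$', prepend. Next row=LF[1]=0
  step 2: row=0, L[0]='b', prepend. Next row=LF[0]=2
  step 3: row=2, L[2]='b', prepend. Next row=LF[2]=3
  step 4: row=3, L[3]='b', prepend. Next row=LF[3]=4
  step 5: row=4, L[4]='a', prepend. Next row=LF[4]=1
Reversed output: abbb$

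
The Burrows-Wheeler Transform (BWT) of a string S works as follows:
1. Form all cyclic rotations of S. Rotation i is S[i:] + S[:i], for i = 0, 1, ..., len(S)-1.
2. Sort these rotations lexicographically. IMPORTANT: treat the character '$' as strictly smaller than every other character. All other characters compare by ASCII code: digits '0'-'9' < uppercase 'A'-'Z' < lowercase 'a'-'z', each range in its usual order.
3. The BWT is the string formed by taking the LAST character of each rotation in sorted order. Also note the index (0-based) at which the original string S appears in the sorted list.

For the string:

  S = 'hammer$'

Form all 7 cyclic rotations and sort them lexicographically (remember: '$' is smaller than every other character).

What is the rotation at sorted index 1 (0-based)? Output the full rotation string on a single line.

Answer: ammer$h

Derivation:
All 7 rotations (rotation i = S[i:]+S[:i]):
  rot[0] = hammer$
  rot[1] = ammer$h
  rot[2] = mmer$ha
  rot[3] = mer$ham
  rot[4] = er$hamm
  rot[5] = r$hamme
  rot[6] = $hammer
Sorted (with $ < everything):
  sorted[0] = $hammer
  sorted[1] = ammer$h
  sorted[2] = er$hamm
  sorted[3] = hammer$
  sorted[4] = mer$ham
  sorted[5] = mmer$ha
  sorted[6] = r$hamme
sorted[1] = ammer$h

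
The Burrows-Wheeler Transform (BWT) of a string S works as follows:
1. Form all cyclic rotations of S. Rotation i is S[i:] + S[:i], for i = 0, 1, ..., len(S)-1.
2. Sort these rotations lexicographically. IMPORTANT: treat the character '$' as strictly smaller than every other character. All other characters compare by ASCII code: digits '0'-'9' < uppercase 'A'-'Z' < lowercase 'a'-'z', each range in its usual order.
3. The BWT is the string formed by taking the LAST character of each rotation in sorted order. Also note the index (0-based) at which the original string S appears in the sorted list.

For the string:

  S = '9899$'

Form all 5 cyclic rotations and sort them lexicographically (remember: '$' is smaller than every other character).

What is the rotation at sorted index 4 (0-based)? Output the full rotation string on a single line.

All 5 rotations (rotation i = S[i:]+S[:i]):
  rot[0] = 9899$
  rot[1] = 899$9
  rot[2] = 99$98
  rot[3] = 9$989
  rot[4] = $9899
Sorted (with $ < everything):
  sorted[0] = $9899
  sorted[1] = 899$9
  sorted[2] = 9$989
  sorted[3] = 9899$
  sorted[4] = 99$98
sorted[4] = 99$98

Answer: 99$98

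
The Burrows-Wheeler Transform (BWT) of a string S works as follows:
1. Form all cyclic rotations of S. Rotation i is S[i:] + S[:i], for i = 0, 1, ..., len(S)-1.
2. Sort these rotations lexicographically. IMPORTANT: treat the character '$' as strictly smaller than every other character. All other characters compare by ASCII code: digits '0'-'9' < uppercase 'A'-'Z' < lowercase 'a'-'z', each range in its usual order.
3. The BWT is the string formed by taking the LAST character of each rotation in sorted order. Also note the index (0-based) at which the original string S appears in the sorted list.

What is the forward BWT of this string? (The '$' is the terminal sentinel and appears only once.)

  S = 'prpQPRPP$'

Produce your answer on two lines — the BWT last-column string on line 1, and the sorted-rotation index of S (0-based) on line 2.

All 9 rotations (rotation i = S[i:]+S[:i]):
  rot[0] = prpQPRPP$
  rot[1] = rpQPRPP$p
  rot[2] = pQPRPP$pr
  rot[3] = QPRPP$prp
  rot[4] = PRPP$prpQ
  rot[5] = RPP$prpQP
  rot[6] = PP$prpQPR
  rot[7] = P$prpQPRP
  rot[8] = $prpQPRPP
Sorted (with $ < everything):
  sorted[0] = $prpQPRPP  (last char: 'P')
  sorted[1] = P$prpQPRP  (last char: 'P')
  sorted[2] = PP$prpQPR  (last char: 'R')
  sorted[3] = PRPP$prpQ  (last char: 'Q')
  sorted[4] = QPRPP$prp  (last char: 'p')
  sorted[5] = RPP$prpQP  (last char: 'P')
  sorted[6] = pQPRPP$pr  (last char: 'r')
  sorted[7] = prpQPRPP$  (last char: '$')
  sorted[8] = rpQPRPP$p  (last char: 'p')
Last column: PPRQpPr$p
Original string S is at sorted index 7

Answer: PPRQpPr$p
7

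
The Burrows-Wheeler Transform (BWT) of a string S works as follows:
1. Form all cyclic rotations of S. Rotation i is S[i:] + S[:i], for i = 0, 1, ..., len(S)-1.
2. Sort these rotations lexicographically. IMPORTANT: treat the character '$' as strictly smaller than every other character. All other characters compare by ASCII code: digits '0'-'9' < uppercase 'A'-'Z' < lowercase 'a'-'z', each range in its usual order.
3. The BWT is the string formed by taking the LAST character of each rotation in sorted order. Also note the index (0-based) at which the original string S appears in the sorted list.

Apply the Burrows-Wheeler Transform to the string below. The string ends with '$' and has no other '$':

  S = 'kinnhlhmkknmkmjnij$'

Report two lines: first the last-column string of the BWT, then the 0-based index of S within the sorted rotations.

Answer: jnlnkim$mmkhkhnnjki
7

Derivation:
All 19 rotations (rotation i = S[i:]+S[:i]):
  rot[0] = kinnhlhmkknmkmjnij$
  rot[1] = innhlhmkknmkmjnij$k
  rot[2] = nnhlhmkknmkmjnij$ki
  rot[3] = nhlhmkknmkmjnij$kin
  rot[4] = hlhmkknmkmjnij$kinn
  rot[5] = lhmkknmkmjnij$kinnh
  rot[6] = hmkknmkmjnij$kinnhl
  rot[7] = mkknmkmjnij$kinnhlh
  rot[8] = kknmkmjnij$kinnhlhm
  rot[9] = knmkmjnij$kinnhlhmk
  rot[10] = nmkmjnij$kinnhlhmkk
  rot[11] = mkmjnij$kinnhlhmkkn
  rot[12] = kmjnij$kinnhlhmkknm
  rot[13] = mjnij$kinnhlhmkknmk
  rot[14] = jnij$kinnhlhmkknmkm
  rot[15] = nij$kinnhlhmkknmkmj
  rot[16] = ij$kinnhlhmkknmkmjn
  rot[17] = j$kinnhlhmkknmkmjni
  rot[18] = $kinnhlhmkknmkmjnij
Sorted (with $ < everything):
  sorted[0] = $kinnhlhmkknmkmjnij  (last char: 'j')
  sorted[1] = hlhmkknmkmjnij$kinn  (last char: 'n')
  sorted[2] = hmkknmkmjnij$kinnhl  (last char: 'l')
  sorted[3] = ij$kinnhlhmkknmkmjn  (last char: 'n')
  sorted[4] = innhlhmkknmkmjnij$k  (last char: 'k')
  sorted[5] = j$kinnhlhmkknmkmjni  (last char: 'i')
  sorted[6] = jnij$kinnhlhmkknmkm  (last char: 'm')
  sorted[7] = kinnhlhmkknmkmjnij$  (last char: '$')
  sorted[8] = kknmkmjnij$kinnhlhm  (last char: 'm')
  sorted[9] = kmjnij$kinnhlhmkknm  (last char: 'm')
  sorted[10] = knmkmjnij$kinnhlhmk  (last char: 'k')
  sorted[11] = lhmkknmkmjnij$kinnh  (last char: 'h')
  sorted[12] = mjnij$kinnhlhmkknmk  (last char: 'k')
  sorted[13] = mkknmkmjnij$kinnhlh  (last char: 'h')
  sorted[14] = mkmjnij$kinnhlhmkkn  (last char: 'n')
  sorted[15] = nhlhmkknmkmjnij$kin  (last char: 'n')
  sorted[16] = nij$kinnhlhmkknmkmj  (last char: 'j')
  sorted[17] = nmkmjnij$kinnhlhmkk  (last char: 'k')
  sorted[18] = nnhlhmkknmkmjnij$ki  (last char: 'i')
Last column: jnlnkim$mmkhkhnnjki
Original string S is at sorted index 7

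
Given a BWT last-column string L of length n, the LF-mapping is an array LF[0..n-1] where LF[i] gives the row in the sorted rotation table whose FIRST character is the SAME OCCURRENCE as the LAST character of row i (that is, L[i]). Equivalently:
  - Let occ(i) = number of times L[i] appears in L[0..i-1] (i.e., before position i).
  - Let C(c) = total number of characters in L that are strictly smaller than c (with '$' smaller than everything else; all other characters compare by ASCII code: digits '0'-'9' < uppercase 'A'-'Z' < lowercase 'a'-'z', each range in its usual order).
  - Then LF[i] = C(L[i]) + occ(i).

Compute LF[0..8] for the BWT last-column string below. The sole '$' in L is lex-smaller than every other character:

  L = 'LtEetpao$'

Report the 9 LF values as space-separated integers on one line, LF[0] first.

Answer: 2 7 1 4 8 6 3 5 0

Derivation:
Char counts: '$':1, 'E':1, 'L':1, 'a':1, 'e':1, 'o':1, 'p':1, 't':2
C (first-col start): C('$')=0, C('E')=1, C('L')=2, C('a')=3, C('e')=4, C('o')=5, C('p')=6, C('t')=7
L[0]='L': occ=0, LF[0]=C('L')+0=2+0=2
L[1]='t': occ=0, LF[1]=C('t')+0=7+0=7
L[2]='E': occ=0, LF[2]=C('E')+0=1+0=1
L[3]='e': occ=0, LF[3]=C('e')+0=4+0=4
L[4]='t': occ=1, LF[4]=C('t')+1=7+1=8
L[5]='p': occ=0, LF[5]=C('p')+0=6+0=6
L[6]='a': occ=0, LF[6]=C('a')+0=3+0=3
L[7]='o': occ=0, LF[7]=C('o')+0=5+0=5
L[8]='$': occ=0, LF[8]=C('$')+0=0+0=0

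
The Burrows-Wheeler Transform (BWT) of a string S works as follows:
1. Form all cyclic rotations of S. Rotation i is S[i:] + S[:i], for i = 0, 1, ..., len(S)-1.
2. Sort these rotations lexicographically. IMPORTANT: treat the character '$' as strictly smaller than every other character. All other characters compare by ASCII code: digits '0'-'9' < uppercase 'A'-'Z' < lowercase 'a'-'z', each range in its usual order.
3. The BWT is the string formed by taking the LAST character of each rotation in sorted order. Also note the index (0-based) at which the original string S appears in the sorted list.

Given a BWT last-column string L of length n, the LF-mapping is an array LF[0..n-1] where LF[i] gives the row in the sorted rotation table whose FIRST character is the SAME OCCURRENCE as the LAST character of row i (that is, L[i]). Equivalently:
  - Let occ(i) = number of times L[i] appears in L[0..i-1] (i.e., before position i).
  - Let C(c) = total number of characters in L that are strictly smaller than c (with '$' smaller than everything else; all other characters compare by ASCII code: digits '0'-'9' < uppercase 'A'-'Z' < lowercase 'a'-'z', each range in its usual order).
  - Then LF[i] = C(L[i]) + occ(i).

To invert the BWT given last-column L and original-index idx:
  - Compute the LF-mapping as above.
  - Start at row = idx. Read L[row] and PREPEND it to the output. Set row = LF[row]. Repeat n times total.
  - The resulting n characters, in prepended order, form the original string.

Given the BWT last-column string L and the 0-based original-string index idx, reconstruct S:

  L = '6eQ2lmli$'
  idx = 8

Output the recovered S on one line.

Answer: mille2Q6$

Derivation:
LF mapping: 2 4 3 1 6 8 7 5 0
Walk LF starting at row 8, prepending L[row]:
  step 1: row=8, L[8]='$', prepend. Next row=LF[8]=0
  step 2: row=0, L[0]='6', prepend. Next row=LF[0]=2
  step 3: row=2, L[2]='Q', prepend. Next row=LF[2]=3
  step 4: row=3, L[3]='2', prepend. Next row=LF[3]=1
  step 5: row=1, L[1]='e', prepend. Next row=LF[1]=4
  step 6: row=4, L[4]='l', prepend. Next row=LF[4]=6
  step 7: row=6, L[6]='l', prepend. Next row=LF[6]=7
  step 8: row=7, L[7]='i', prepend. Next row=LF[7]=5
  step 9: row=5, L[5]='m', prepend. Next row=LF[5]=8
Reversed output: mille2Q6$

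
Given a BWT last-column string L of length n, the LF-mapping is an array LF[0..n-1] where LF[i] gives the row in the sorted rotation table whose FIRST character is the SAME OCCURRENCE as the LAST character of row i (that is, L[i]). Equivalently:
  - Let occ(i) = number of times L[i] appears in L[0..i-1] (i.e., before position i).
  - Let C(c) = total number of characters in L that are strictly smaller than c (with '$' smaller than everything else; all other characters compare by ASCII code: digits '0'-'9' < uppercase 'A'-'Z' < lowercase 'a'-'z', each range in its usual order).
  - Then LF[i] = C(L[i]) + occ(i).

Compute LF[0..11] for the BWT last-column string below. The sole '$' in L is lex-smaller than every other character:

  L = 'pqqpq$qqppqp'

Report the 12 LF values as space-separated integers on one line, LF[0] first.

Char counts: '$':1, 'p':5, 'q':6
C (first-col start): C('$')=0, C('p')=1, C('q')=6
L[0]='p': occ=0, LF[0]=C('p')+0=1+0=1
L[1]='q': occ=0, LF[1]=C('q')+0=6+0=6
L[2]='q': occ=1, LF[2]=C('q')+1=6+1=7
L[3]='p': occ=1, LF[3]=C('p')+1=1+1=2
L[4]='q': occ=2, LF[4]=C('q')+2=6+2=8
L[5]='$': occ=0, LF[5]=C('$')+0=0+0=0
L[6]='q': occ=3, LF[6]=C('q')+3=6+3=9
L[7]='q': occ=4, LF[7]=C('q')+4=6+4=10
L[8]='p': occ=2, LF[8]=C('p')+2=1+2=3
L[9]='p': occ=3, LF[9]=C('p')+3=1+3=4
L[10]='q': occ=5, LF[10]=C('q')+5=6+5=11
L[11]='p': occ=4, LF[11]=C('p')+4=1+4=5

Answer: 1 6 7 2 8 0 9 10 3 4 11 5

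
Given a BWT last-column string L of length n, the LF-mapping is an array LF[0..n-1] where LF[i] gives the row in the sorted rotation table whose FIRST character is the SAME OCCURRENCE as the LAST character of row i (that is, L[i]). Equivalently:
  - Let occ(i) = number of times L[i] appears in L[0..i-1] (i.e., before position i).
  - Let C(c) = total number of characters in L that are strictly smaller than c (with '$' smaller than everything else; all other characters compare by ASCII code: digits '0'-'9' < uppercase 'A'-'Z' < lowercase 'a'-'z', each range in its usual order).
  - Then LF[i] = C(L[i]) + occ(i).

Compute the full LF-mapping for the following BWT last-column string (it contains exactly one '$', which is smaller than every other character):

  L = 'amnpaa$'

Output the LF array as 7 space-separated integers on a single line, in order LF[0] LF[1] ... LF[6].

Answer: 1 4 5 6 2 3 0

Derivation:
Char counts: '$':1, 'a':3, 'm':1, 'n':1, 'p':1
C (first-col start): C('$')=0, C('a')=1, C('m')=4, C('n')=5, C('p')=6
L[0]='a': occ=0, LF[0]=C('a')+0=1+0=1
L[1]='m': occ=0, LF[1]=C('m')+0=4+0=4
L[2]='n': occ=0, LF[2]=C('n')+0=5+0=5
L[3]='p': occ=0, LF[3]=C('p')+0=6+0=6
L[4]='a': occ=1, LF[4]=C('a')+1=1+1=2
L[5]='a': occ=2, LF[5]=C('a')+2=1+2=3
L[6]='$': occ=0, LF[6]=C('$')+0=0+0=0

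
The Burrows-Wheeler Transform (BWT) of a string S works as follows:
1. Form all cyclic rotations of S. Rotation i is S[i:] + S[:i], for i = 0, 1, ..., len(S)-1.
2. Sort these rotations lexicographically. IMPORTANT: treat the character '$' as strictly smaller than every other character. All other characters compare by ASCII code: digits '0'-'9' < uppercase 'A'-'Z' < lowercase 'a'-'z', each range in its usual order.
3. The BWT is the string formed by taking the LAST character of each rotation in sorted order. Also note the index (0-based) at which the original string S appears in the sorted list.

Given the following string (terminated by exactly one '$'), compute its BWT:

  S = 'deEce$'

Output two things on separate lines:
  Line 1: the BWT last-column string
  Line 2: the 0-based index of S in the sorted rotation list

All 6 rotations (rotation i = S[i:]+S[:i]):
  rot[0] = deEce$
  rot[1] = eEce$d
  rot[2] = Ece$de
  rot[3] = ce$deE
  rot[4] = e$deEc
  rot[5] = $deEce
Sorted (with $ < everything):
  sorted[0] = $deEce  (last char: 'e')
  sorted[1] = Ece$de  (last char: 'e')
  sorted[2] = ce$deE  (last char: 'E')
  sorted[3] = deEce$  (last char: '$')
  sorted[4] = e$deEc  (last char: 'c')
  sorted[5] = eEce$d  (last char: 'd')
Last column: eeE$cd
Original string S is at sorted index 3

Answer: eeE$cd
3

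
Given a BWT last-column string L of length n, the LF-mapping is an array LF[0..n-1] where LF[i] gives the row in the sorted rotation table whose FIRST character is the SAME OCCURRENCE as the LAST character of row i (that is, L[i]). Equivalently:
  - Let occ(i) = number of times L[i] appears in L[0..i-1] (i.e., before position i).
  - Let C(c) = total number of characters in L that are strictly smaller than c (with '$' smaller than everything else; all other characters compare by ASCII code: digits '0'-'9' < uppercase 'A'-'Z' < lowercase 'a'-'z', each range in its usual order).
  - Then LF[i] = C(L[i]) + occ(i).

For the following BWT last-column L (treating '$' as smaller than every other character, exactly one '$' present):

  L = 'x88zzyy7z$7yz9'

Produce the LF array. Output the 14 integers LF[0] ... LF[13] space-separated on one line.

Answer: 6 3 4 10 11 7 8 1 12 0 2 9 13 5

Derivation:
Char counts: '$':1, '7':2, '8':2, '9':1, 'x':1, 'y':3, 'z':4
C (first-col start): C('$')=0, C('7')=1, C('8')=3, C('9')=5, C('x')=6, C('y')=7, C('z')=10
L[0]='x': occ=0, LF[0]=C('x')+0=6+0=6
L[1]='8': occ=0, LF[1]=C('8')+0=3+0=3
L[2]='8': occ=1, LF[2]=C('8')+1=3+1=4
L[3]='z': occ=0, LF[3]=C('z')+0=10+0=10
L[4]='z': occ=1, LF[4]=C('z')+1=10+1=11
L[5]='y': occ=0, LF[5]=C('y')+0=7+0=7
L[6]='y': occ=1, LF[6]=C('y')+1=7+1=8
L[7]='7': occ=0, LF[7]=C('7')+0=1+0=1
L[8]='z': occ=2, LF[8]=C('z')+2=10+2=12
L[9]='$': occ=0, LF[9]=C('$')+0=0+0=0
L[10]='7': occ=1, LF[10]=C('7')+1=1+1=2
L[11]='y': occ=2, LF[11]=C('y')+2=7+2=9
L[12]='z': occ=3, LF[12]=C('z')+3=10+3=13
L[13]='9': occ=0, LF[13]=C('9')+0=5+0=5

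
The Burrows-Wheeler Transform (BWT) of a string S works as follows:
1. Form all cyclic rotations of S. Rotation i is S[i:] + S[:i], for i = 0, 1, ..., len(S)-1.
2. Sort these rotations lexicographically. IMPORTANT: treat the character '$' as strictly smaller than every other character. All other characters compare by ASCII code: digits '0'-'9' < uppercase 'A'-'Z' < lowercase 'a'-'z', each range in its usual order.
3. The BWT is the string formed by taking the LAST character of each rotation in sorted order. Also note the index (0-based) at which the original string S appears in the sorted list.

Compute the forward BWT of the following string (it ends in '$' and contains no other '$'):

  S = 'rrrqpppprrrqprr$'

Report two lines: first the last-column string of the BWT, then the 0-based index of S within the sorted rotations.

All 16 rotations (rotation i = S[i:]+S[:i]):
  rot[0] = rrrqpppprrrqprr$
  rot[1] = rrqpppprrrqprr$r
  rot[2] = rqpppprrrqprr$rr
  rot[3] = qpppprrrqprr$rrr
  rot[4] = pppprrrqprr$rrrq
  rot[5] = ppprrrqprr$rrrqp
  rot[6] = pprrrqprr$rrrqpp
  rot[7] = prrrqprr$rrrqppp
  rot[8] = rrrqprr$rrrqpppp
  rot[9] = rrqprr$rrrqppppr
  rot[10] = rqprr$rrrqpppprr
  rot[11] = qprr$rrrqpppprrr
  rot[12] = prr$rrrqpppprrrq
  rot[13] = rr$rrrqpppprrrqp
  rot[14] = r$rrrqpppprrrqpr
  rot[15] = $rrrqpppprrrqprr
Sorted (with $ < everything):
  sorted[0] = $rrrqpppprrrqprr  (last char: 'r')
  sorted[1] = pppprrrqprr$rrrq  (last char: 'q')
  sorted[2] = ppprrrqprr$rrrqp  (last char: 'p')
  sorted[3] = pprrrqprr$rrrqpp  (last char: 'p')
  sorted[4] = prr$rrrqpppprrrq  (last char: 'q')
  sorted[5] = prrrqprr$rrrqppp  (last char: 'p')
  sorted[6] = qpppprrrqprr$rrr  (last char: 'r')
  sorted[7] = qprr$rrrqpppprrr  (last char: 'r')
  sorted[8] = r$rrrqpppprrrqpr  (last char: 'r')
  sorted[9] = rqpppprrrqprr$rr  (last char: 'r')
  sorted[10] = rqprr$rrrqpppprr  (last char: 'r')
  sorted[11] = rr$rrrqpppprrrqp  (last char: 'p')
  sorted[12] = rrqpppprrrqprr$r  (last char: 'r')
  sorted[13] = rrqprr$rrrqppppr  (last char: 'r')
  sorted[14] = rrrqpppprrrqprr$  (last char: '$')
  sorted[15] = rrrqprr$rrrqpppp  (last char: 'p')
Last column: rqppqprrrrrprr$p
Original string S is at sorted index 14

Answer: rqppqprrrrrprr$p
14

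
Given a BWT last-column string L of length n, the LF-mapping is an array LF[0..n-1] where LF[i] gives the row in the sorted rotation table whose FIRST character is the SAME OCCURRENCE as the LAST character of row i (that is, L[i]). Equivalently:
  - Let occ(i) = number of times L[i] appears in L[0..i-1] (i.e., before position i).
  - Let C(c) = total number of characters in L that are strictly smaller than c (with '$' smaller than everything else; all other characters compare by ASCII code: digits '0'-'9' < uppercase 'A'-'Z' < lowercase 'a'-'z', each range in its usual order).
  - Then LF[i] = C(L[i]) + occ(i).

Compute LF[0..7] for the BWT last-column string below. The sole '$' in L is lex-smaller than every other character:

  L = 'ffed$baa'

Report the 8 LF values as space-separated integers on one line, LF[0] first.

Answer: 6 7 5 4 0 3 1 2

Derivation:
Char counts: '$':1, 'a':2, 'b':1, 'd':1, 'e':1, 'f':2
C (first-col start): C('$')=0, C('a')=1, C('b')=3, C('d')=4, C('e')=5, C('f')=6
L[0]='f': occ=0, LF[0]=C('f')+0=6+0=6
L[1]='f': occ=1, LF[1]=C('f')+1=6+1=7
L[2]='e': occ=0, LF[2]=C('e')+0=5+0=5
L[3]='d': occ=0, LF[3]=C('d')+0=4+0=4
L[4]='$': occ=0, LF[4]=C('$')+0=0+0=0
L[5]='b': occ=0, LF[5]=C('b')+0=3+0=3
L[6]='a': occ=0, LF[6]=C('a')+0=1+0=1
L[7]='a': occ=1, LF[7]=C('a')+1=1+1=2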